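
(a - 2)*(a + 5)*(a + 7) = a^3 + 10*a^2 + 11*a - 70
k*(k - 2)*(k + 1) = k^3 - k^2 - 2*k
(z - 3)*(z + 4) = z^2 + z - 12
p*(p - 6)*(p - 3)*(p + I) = p^4 - 9*p^3 + I*p^3 + 18*p^2 - 9*I*p^2 + 18*I*p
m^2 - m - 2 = (m - 2)*(m + 1)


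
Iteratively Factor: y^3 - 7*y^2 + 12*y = (y - 4)*(y^2 - 3*y) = y*(y - 4)*(y - 3)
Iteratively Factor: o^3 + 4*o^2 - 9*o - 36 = (o - 3)*(o^2 + 7*o + 12) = (o - 3)*(o + 3)*(o + 4)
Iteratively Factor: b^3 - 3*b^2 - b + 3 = (b + 1)*(b^2 - 4*b + 3) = (b - 1)*(b + 1)*(b - 3)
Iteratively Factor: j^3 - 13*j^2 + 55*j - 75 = (j - 5)*(j^2 - 8*j + 15) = (j - 5)^2*(j - 3)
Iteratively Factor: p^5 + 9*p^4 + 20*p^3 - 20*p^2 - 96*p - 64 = (p + 4)*(p^4 + 5*p^3 - 20*p - 16) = (p + 4)^2*(p^3 + p^2 - 4*p - 4) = (p + 2)*(p + 4)^2*(p^2 - p - 2) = (p - 2)*(p + 2)*(p + 4)^2*(p + 1)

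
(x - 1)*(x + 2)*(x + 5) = x^3 + 6*x^2 + 3*x - 10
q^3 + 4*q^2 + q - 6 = (q - 1)*(q + 2)*(q + 3)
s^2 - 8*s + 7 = (s - 7)*(s - 1)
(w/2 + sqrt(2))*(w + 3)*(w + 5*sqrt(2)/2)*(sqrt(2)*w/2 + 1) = sqrt(2)*w^4/4 + 3*sqrt(2)*w^3/4 + 11*w^3/4 + 19*sqrt(2)*w^2/4 + 33*w^2/4 + 5*w + 57*sqrt(2)*w/4 + 15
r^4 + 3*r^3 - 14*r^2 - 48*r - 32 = (r - 4)*(r + 1)*(r + 2)*(r + 4)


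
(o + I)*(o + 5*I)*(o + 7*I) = o^3 + 13*I*o^2 - 47*o - 35*I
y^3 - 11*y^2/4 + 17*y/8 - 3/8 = (y - 3/2)*(y - 1)*(y - 1/4)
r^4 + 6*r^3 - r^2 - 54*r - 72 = (r - 3)*(r + 2)*(r + 3)*(r + 4)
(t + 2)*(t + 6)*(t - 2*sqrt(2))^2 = t^4 - 4*sqrt(2)*t^3 + 8*t^3 - 32*sqrt(2)*t^2 + 20*t^2 - 48*sqrt(2)*t + 64*t + 96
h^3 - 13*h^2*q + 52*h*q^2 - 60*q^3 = (h - 6*q)*(h - 5*q)*(h - 2*q)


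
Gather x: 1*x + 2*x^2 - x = 2*x^2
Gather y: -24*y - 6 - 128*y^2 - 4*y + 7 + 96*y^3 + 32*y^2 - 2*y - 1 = 96*y^3 - 96*y^2 - 30*y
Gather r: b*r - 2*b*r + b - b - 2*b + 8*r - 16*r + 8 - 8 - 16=-2*b + r*(-b - 8) - 16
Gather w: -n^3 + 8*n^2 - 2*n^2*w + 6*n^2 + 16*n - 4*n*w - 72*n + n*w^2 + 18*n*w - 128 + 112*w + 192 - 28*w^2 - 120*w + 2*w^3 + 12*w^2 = -n^3 + 14*n^2 - 56*n + 2*w^3 + w^2*(n - 16) + w*(-2*n^2 + 14*n - 8) + 64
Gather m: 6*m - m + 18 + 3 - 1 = 5*m + 20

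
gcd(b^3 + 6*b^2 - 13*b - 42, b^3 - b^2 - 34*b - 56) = b + 2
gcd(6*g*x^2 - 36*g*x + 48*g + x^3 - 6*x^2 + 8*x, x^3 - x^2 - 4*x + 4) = x - 2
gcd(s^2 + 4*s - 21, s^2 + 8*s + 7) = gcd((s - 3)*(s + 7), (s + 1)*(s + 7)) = s + 7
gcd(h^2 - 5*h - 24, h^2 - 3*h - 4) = 1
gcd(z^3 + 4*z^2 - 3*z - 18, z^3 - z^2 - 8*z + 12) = z^2 + z - 6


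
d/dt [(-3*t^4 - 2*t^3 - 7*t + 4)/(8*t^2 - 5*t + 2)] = (-48*t^5 + 29*t^4 - 4*t^3 + 44*t^2 - 64*t + 6)/(64*t^4 - 80*t^3 + 57*t^2 - 20*t + 4)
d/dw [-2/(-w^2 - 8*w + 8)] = 4*(-w - 4)/(w^2 + 8*w - 8)^2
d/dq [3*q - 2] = 3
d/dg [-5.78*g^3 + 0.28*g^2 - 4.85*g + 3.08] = -17.34*g^2 + 0.56*g - 4.85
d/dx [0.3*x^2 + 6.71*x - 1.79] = 0.6*x + 6.71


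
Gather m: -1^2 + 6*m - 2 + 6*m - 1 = 12*m - 4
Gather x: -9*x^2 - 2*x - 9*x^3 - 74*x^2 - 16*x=-9*x^3 - 83*x^2 - 18*x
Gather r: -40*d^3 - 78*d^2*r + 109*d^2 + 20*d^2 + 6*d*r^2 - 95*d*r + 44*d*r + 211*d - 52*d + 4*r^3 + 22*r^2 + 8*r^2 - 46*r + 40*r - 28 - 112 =-40*d^3 + 129*d^2 + 159*d + 4*r^3 + r^2*(6*d + 30) + r*(-78*d^2 - 51*d - 6) - 140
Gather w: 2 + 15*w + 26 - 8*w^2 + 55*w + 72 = -8*w^2 + 70*w + 100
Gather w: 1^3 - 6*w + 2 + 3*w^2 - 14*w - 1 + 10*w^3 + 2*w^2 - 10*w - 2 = 10*w^3 + 5*w^2 - 30*w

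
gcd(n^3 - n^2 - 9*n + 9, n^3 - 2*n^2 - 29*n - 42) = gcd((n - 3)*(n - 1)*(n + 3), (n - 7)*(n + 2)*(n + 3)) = n + 3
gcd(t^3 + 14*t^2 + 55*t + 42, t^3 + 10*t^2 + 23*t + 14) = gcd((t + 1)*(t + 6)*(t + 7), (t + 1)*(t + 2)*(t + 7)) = t^2 + 8*t + 7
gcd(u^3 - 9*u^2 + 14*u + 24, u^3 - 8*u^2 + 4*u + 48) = u^2 - 10*u + 24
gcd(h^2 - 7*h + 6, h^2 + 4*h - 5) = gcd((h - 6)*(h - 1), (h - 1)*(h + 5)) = h - 1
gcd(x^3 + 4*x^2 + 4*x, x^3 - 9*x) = x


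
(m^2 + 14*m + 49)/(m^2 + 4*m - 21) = (m + 7)/(m - 3)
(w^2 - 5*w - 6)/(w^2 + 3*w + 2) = (w - 6)/(w + 2)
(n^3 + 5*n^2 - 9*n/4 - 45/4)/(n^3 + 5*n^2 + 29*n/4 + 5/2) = (4*n^3 + 20*n^2 - 9*n - 45)/(4*n^3 + 20*n^2 + 29*n + 10)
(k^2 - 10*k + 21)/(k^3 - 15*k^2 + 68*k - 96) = (k - 7)/(k^2 - 12*k + 32)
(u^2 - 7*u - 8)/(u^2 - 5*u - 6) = (u - 8)/(u - 6)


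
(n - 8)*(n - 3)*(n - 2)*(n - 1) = n^4 - 14*n^3 + 59*n^2 - 94*n + 48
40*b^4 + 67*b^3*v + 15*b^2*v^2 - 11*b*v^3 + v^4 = (-8*b + v)*(-5*b + v)*(b + v)^2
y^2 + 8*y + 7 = (y + 1)*(y + 7)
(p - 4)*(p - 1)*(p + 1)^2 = p^4 - 3*p^3 - 5*p^2 + 3*p + 4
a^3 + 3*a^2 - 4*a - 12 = (a - 2)*(a + 2)*(a + 3)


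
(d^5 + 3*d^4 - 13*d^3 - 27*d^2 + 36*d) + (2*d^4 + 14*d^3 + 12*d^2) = d^5 + 5*d^4 + d^3 - 15*d^2 + 36*d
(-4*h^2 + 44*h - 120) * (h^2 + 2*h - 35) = -4*h^4 + 36*h^3 + 108*h^2 - 1780*h + 4200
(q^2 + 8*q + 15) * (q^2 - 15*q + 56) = q^4 - 7*q^3 - 49*q^2 + 223*q + 840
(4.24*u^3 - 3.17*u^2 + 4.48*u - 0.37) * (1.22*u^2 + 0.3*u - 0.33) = 5.1728*u^5 - 2.5954*u^4 + 3.1154*u^3 + 1.9387*u^2 - 1.5894*u + 0.1221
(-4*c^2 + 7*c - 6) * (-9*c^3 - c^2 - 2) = 36*c^5 - 59*c^4 + 47*c^3 + 14*c^2 - 14*c + 12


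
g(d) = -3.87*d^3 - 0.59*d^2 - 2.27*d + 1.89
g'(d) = -11.61*d^2 - 1.18*d - 2.27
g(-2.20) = 45.24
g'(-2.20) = -55.87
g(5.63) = -720.21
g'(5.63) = -376.91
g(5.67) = -735.39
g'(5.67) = -382.21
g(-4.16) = 279.73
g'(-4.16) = -198.28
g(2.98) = -112.53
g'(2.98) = -108.89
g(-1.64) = 21.10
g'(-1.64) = -31.56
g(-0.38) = 2.88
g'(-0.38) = -3.50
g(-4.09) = 266.08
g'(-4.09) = -191.66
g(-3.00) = 107.88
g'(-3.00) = -103.22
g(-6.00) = 830.19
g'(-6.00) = -413.15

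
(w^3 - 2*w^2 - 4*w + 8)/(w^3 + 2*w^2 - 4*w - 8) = (w - 2)/(w + 2)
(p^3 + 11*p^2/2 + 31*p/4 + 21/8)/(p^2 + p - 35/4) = (4*p^2 + 8*p + 3)/(2*(2*p - 5))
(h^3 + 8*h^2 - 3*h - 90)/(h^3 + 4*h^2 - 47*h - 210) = (h - 3)/(h - 7)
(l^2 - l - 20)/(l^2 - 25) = (l + 4)/(l + 5)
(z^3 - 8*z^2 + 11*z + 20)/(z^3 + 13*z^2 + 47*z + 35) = (z^2 - 9*z + 20)/(z^2 + 12*z + 35)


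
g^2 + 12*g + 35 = (g + 5)*(g + 7)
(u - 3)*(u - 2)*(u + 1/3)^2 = u^4 - 13*u^3/3 + 25*u^2/9 + 31*u/9 + 2/3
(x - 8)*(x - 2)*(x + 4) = x^3 - 6*x^2 - 24*x + 64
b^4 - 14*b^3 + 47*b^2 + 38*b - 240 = (b - 8)*(b - 5)*(b - 3)*(b + 2)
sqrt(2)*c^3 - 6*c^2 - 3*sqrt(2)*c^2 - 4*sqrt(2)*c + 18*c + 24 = (c - 4)*(c - 3*sqrt(2))*(sqrt(2)*c + sqrt(2))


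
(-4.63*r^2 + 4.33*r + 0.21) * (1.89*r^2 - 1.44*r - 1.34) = -8.7507*r^4 + 14.8509*r^3 + 0.3659*r^2 - 6.1046*r - 0.2814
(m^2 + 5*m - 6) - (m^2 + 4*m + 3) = m - 9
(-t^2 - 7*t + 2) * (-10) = 10*t^2 + 70*t - 20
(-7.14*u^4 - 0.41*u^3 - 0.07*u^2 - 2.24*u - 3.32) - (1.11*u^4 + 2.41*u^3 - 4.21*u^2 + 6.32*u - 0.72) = -8.25*u^4 - 2.82*u^3 + 4.14*u^2 - 8.56*u - 2.6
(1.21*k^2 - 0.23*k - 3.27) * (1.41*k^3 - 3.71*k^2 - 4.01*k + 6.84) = 1.7061*k^5 - 4.8134*k^4 - 8.6095*k^3 + 21.3304*k^2 + 11.5395*k - 22.3668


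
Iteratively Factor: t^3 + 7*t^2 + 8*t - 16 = (t - 1)*(t^2 + 8*t + 16) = (t - 1)*(t + 4)*(t + 4)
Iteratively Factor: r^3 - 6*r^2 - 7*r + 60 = (r - 4)*(r^2 - 2*r - 15) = (r - 5)*(r - 4)*(r + 3)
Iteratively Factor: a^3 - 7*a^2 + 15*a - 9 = (a - 1)*(a^2 - 6*a + 9) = (a - 3)*(a - 1)*(a - 3)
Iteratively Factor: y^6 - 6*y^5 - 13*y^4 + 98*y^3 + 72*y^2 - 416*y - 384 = (y - 4)*(y^5 - 2*y^4 - 21*y^3 + 14*y^2 + 128*y + 96) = (y - 4)*(y + 2)*(y^4 - 4*y^3 - 13*y^2 + 40*y + 48) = (y - 4)^2*(y + 2)*(y^3 - 13*y - 12) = (y - 4)^2*(y + 2)*(y + 3)*(y^2 - 3*y - 4) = (y - 4)^3*(y + 2)*(y + 3)*(y + 1)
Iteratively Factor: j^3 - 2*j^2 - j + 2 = (j - 2)*(j^2 - 1) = (j - 2)*(j - 1)*(j + 1)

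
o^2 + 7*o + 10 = (o + 2)*(o + 5)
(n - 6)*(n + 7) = n^2 + n - 42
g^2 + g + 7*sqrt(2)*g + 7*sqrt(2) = (g + 1)*(g + 7*sqrt(2))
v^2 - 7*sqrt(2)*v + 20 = (v - 5*sqrt(2))*(v - 2*sqrt(2))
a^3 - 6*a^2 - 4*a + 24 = (a - 6)*(a - 2)*(a + 2)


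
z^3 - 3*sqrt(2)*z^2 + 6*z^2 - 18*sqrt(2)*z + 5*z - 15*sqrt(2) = (z + 1)*(z + 5)*(z - 3*sqrt(2))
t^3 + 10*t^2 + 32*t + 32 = (t + 2)*(t + 4)^2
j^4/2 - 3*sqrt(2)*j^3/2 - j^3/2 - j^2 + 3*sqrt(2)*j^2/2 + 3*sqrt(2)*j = j*(j/2 + 1/2)*(j - 2)*(j - 3*sqrt(2))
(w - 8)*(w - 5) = w^2 - 13*w + 40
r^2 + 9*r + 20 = (r + 4)*(r + 5)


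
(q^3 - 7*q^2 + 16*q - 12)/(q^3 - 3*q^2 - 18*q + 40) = (q^2 - 5*q + 6)/(q^2 - q - 20)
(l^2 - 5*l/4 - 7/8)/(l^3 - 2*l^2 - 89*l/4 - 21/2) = (4*l - 7)/(2*(2*l^2 - 5*l - 42))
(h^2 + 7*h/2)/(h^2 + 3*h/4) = 2*(2*h + 7)/(4*h + 3)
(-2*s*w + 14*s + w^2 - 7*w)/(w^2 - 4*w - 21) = (-2*s + w)/(w + 3)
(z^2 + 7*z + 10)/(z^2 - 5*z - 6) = (z^2 + 7*z + 10)/(z^2 - 5*z - 6)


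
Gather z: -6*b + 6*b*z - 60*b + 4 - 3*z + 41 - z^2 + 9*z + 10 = -66*b - z^2 + z*(6*b + 6) + 55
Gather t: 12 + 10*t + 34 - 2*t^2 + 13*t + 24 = -2*t^2 + 23*t + 70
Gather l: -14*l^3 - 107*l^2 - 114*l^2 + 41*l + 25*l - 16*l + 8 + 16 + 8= -14*l^3 - 221*l^2 + 50*l + 32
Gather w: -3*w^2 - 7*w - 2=-3*w^2 - 7*w - 2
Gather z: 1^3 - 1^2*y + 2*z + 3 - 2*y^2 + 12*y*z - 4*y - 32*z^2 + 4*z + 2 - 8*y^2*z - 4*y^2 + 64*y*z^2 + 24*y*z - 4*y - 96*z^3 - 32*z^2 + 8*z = -6*y^2 - 9*y - 96*z^3 + z^2*(64*y - 64) + z*(-8*y^2 + 36*y + 14) + 6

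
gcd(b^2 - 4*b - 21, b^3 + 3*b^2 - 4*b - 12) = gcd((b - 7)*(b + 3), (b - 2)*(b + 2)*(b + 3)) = b + 3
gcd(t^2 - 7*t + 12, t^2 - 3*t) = t - 3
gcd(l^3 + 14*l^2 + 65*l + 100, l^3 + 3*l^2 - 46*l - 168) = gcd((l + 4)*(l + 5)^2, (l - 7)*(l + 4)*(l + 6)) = l + 4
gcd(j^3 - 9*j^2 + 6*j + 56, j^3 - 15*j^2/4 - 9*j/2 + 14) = j^2 - 2*j - 8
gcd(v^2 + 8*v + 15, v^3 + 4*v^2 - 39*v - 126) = v + 3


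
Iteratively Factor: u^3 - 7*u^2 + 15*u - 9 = (u - 3)*(u^2 - 4*u + 3) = (u - 3)^2*(u - 1)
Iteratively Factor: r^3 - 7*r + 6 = (r - 1)*(r^2 + r - 6) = (r - 1)*(r + 3)*(r - 2)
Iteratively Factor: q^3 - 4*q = (q)*(q^2 - 4) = q*(q - 2)*(q + 2)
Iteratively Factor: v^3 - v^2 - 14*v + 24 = (v - 2)*(v^2 + v - 12) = (v - 3)*(v - 2)*(v + 4)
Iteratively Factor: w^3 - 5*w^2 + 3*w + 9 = (w - 3)*(w^2 - 2*w - 3) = (w - 3)^2*(w + 1)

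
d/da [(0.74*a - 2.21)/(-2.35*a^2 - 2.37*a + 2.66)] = (1.739*a^2 - 10.387*a - 3.2693)/(5.5225*a^4 + 11.139*a^3 - 6.8851*a^2 - 12.6084*a + 7.0756)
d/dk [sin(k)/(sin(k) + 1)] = cos(k)/(sin(k) + 1)^2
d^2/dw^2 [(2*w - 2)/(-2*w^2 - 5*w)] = 4*(-4*w^3 + 12*w^2 + 30*w + 25)/(w^3*(8*w^3 + 60*w^2 + 150*w + 125))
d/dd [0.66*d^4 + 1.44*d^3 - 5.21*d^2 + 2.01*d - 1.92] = 2.64*d^3 + 4.32*d^2 - 10.42*d + 2.01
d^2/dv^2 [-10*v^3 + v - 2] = -60*v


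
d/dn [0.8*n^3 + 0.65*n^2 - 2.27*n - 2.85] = 2.4*n^2 + 1.3*n - 2.27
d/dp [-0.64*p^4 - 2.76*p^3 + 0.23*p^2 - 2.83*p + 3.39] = -2.56*p^3 - 8.28*p^2 + 0.46*p - 2.83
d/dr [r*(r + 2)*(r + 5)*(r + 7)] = 4*r^3 + 42*r^2 + 118*r + 70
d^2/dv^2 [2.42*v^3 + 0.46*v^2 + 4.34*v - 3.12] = 14.52*v + 0.92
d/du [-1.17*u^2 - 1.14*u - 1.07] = -2.34*u - 1.14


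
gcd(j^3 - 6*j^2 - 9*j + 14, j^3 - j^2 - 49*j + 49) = j^2 - 8*j + 7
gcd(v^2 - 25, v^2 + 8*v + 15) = v + 5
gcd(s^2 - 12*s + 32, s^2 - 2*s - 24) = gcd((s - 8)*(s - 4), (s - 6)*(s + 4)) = 1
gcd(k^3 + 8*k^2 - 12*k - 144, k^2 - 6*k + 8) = k - 4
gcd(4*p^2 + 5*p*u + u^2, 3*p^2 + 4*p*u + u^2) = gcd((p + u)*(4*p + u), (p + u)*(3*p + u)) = p + u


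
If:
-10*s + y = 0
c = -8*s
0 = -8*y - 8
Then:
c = 4/5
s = -1/10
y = -1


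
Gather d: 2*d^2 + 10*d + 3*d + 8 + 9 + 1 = 2*d^2 + 13*d + 18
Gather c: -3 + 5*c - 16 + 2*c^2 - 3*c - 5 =2*c^2 + 2*c - 24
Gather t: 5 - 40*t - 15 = -40*t - 10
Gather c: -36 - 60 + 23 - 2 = -75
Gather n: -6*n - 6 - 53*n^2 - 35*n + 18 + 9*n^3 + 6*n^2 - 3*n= 9*n^3 - 47*n^2 - 44*n + 12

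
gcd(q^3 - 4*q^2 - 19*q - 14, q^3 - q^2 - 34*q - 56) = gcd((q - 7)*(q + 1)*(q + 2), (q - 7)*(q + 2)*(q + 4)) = q^2 - 5*q - 14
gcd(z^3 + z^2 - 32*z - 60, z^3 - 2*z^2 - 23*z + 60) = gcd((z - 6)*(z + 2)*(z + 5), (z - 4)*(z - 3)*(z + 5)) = z + 5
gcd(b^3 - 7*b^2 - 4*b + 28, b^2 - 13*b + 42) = b - 7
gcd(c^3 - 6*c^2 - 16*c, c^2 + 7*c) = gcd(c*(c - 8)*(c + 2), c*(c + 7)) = c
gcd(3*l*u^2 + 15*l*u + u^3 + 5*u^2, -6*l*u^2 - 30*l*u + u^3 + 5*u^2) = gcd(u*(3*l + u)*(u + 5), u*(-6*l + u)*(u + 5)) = u^2 + 5*u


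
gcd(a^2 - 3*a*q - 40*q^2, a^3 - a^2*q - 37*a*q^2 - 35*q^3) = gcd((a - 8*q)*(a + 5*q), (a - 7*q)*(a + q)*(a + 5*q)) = a + 5*q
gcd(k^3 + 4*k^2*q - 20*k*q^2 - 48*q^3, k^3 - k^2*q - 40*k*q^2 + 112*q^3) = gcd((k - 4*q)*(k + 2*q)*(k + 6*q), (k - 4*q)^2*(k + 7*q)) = -k + 4*q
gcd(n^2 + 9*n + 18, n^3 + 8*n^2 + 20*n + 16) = 1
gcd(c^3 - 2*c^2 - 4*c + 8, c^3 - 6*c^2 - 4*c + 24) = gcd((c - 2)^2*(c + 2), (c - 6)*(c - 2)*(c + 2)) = c^2 - 4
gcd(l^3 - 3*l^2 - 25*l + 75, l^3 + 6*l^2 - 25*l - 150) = l^2 - 25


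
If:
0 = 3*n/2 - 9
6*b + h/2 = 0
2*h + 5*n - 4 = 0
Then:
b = 13/12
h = -13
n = 6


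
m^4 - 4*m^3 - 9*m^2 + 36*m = m*(m - 4)*(m - 3)*(m + 3)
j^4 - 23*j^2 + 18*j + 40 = (j - 4)*(j - 2)*(j + 1)*(j + 5)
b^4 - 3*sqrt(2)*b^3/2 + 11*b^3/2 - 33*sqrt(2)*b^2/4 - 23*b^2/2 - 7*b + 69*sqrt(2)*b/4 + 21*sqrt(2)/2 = (b - 2)*(b + 1/2)*(b + 7)*(b - 3*sqrt(2)/2)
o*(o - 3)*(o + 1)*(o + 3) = o^4 + o^3 - 9*o^2 - 9*o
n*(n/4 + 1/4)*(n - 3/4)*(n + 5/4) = n^4/4 + 3*n^3/8 - 7*n^2/64 - 15*n/64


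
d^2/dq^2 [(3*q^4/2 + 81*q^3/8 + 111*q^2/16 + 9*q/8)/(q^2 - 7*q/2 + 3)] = 3*(8*q^6 - 84*q^5 + 366*q^4 - 37*q^3 - 1602*q^2 + 1404*q + 396)/(8*q^6 - 84*q^5 + 366*q^4 - 847*q^3 + 1098*q^2 - 756*q + 216)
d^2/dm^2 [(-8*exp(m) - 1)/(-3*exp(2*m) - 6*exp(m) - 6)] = 2*(4*exp(4*m) - 6*exp(3*m) - 45*exp(2*m) - 18*exp(m) + 14)*exp(m)/(3*(exp(6*m) + 6*exp(5*m) + 18*exp(4*m) + 32*exp(3*m) + 36*exp(2*m) + 24*exp(m) + 8))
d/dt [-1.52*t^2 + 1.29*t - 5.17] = 1.29 - 3.04*t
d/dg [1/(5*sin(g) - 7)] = -5*cos(g)/(5*sin(g) - 7)^2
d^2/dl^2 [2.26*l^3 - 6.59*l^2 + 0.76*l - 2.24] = 13.56*l - 13.18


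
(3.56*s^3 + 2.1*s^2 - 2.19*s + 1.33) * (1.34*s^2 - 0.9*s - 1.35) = 4.7704*s^5 - 0.39*s^4 - 9.6306*s^3 + 0.9182*s^2 + 1.7595*s - 1.7955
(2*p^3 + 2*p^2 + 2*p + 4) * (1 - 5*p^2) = -10*p^5 - 10*p^4 - 8*p^3 - 18*p^2 + 2*p + 4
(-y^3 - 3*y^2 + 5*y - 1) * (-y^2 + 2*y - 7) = y^5 + y^4 - 4*y^3 + 32*y^2 - 37*y + 7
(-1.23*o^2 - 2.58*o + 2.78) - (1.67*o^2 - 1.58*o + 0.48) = -2.9*o^2 - 1.0*o + 2.3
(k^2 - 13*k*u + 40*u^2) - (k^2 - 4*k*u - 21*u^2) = -9*k*u + 61*u^2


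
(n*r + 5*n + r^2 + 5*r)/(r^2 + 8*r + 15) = (n + r)/(r + 3)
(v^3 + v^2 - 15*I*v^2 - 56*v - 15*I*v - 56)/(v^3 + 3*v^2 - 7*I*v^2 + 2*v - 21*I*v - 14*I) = (v - 8*I)/(v + 2)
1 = 1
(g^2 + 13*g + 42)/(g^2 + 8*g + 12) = (g + 7)/(g + 2)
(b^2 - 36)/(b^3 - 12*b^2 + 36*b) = (b + 6)/(b*(b - 6))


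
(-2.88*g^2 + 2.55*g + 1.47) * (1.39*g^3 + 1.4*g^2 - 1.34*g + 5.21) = -4.0032*g^5 - 0.487500000000001*g^4 + 9.4725*g^3 - 16.3638*g^2 + 11.3157*g + 7.6587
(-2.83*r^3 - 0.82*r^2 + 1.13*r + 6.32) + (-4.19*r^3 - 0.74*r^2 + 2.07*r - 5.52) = -7.02*r^3 - 1.56*r^2 + 3.2*r + 0.800000000000001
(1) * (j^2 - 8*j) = j^2 - 8*j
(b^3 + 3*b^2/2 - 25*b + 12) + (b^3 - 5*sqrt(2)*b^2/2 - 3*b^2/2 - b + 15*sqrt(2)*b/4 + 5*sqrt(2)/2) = 2*b^3 - 5*sqrt(2)*b^2/2 - 26*b + 15*sqrt(2)*b/4 + 5*sqrt(2)/2 + 12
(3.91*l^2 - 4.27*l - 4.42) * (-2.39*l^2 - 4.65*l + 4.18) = -9.3449*l^4 - 7.9762*l^3 + 46.7631*l^2 + 2.7044*l - 18.4756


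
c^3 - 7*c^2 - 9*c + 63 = (c - 7)*(c - 3)*(c + 3)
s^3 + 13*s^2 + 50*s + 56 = (s + 2)*(s + 4)*(s + 7)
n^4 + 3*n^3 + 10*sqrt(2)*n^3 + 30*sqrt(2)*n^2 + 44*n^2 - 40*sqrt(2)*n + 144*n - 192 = (n - 1)*(n + 4)*(n + 4*sqrt(2))*(n + 6*sqrt(2))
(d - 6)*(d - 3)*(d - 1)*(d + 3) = d^4 - 7*d^3 - 3*d^2 + 63*d - 54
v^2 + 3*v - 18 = (v - 3)*(v + 6)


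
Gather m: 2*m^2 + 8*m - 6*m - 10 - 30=2*m^2 + 2*m - 40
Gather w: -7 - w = -w - 7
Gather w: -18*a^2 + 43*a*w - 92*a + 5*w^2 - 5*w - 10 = -18*a^2 - 92*a + 5*w^2 + w*(43*a - 5) - 10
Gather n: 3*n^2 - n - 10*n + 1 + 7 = 3*n^2 - 11*n + 8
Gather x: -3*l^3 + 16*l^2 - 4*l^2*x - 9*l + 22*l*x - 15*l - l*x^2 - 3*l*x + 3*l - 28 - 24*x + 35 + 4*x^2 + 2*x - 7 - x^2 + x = -3*l^3 + 16*l^2 - 21*l + x^2*(3 - l) + x*(-4*l^2 + 19*l - 21)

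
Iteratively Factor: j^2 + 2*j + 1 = (j + 1)*(j + 1)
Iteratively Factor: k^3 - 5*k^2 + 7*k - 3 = (k - 1)*(k^2 - 4*k + 3) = (k - 1)^2*(k - 3)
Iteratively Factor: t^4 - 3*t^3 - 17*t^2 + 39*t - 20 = (t - 1)*(t^3 - 2*t^2 - 19*t + 20) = (t - 1)^2*(t^2 - t - 20) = (t - 5)*(t - 1)^2*(t + 4)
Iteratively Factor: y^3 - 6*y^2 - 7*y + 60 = (y - 5)*(y^2 - y - 12) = (y - 5)*(y + 3)*(y - 4)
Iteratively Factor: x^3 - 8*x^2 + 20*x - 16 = (x - 2)*(x^2 - 6*x + 8) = (x - 2)^2*(x - 4)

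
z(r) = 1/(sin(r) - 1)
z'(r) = -cos(r)/(sin(r) - 1)^2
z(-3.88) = -3.06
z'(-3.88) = 6.92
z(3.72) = -0.65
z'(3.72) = 0.35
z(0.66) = -2.58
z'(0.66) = -5.28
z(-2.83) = -0.77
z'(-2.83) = 0.56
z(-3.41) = -1.36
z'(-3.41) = 1.79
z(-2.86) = -0.78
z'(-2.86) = 0.59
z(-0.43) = -0.71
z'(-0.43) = -0.45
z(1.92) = -16.57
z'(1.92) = 93.93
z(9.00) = -1.70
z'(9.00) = 2.64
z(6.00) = -0.78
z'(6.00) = -0.59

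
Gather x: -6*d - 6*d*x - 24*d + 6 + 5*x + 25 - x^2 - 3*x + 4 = -30*d - x^2 + x*(2 - 6*d) + 35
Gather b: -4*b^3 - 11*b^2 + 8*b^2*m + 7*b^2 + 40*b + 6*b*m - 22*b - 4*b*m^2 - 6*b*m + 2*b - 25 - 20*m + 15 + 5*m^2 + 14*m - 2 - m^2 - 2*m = -4*b^3 + b^2*(8*m - 4) + b*(20 - 4*m^2) + 4*m^2 - 8*m - 12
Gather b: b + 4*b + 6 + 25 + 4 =5*b + 35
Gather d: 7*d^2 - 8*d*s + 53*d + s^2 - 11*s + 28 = 7*d^2 + d*(53 - 8*s) + s^2 - 11*s + 28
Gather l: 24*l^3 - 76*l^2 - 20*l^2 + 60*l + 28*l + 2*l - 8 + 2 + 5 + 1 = 24*l^3 - 96*l^2 + 90*l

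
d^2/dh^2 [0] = 0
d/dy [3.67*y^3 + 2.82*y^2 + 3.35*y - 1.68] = 11.01*y^2 + 5.64*y + 3.35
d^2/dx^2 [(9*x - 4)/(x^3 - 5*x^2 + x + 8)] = 2*((9*x - 4)*(3*x^2 - 10*x + 1)^2 + (-27*x^2 + 90*x - (3*x - 5)*(9*x - 4) - 9)*(x^3 - 5*x^2 + x + 8))/(x^3 - 5*x^2 + x + 8)^3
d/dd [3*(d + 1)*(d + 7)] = 6*d + 24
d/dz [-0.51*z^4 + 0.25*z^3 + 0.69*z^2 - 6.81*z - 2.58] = -2.04*z^3 + 0.75*z^2 + 1.38*z - 6.81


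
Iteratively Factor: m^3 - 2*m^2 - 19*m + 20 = (m - 5)*(m^2 + 3*m - 4) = (m - 5)*(m + 4)*(m - 1)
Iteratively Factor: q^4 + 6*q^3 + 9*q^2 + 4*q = (q + 4)*(q^3 + 2*q^2 + q) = q*(q + 4)*(q^2 + 2*q + 1) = q*(q + 1)*(q + 4)*(q + 1)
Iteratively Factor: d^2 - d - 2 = (d - 2)*(d + 1)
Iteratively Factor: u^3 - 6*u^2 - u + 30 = (u - 5)*(u^2 - u - 6) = (u - 5)*(u + 2)*(u - 3)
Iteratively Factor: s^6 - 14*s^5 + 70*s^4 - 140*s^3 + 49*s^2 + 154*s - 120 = (s - 2)*(s^5 - 12*s^4 + 46*s^3 - 48*s^2 - 47*s + 60) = (s - 3)*(s - 2)*(s^4 - 9*s^3 + 19*s^2 + 9*s - 20) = (s - 5)*(s - 3)*(s - 2)*(s^3 - 4*s^2 - s + 4) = (s - 5)*(s - 3)*(s - 2)*(s + 1)*(s^2 - 5*s + 4) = (s - 5)*(s - 4)*(s - 3)*(s - 2)*(s + 1)*(s - 1)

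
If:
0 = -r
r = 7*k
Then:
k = 0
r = 0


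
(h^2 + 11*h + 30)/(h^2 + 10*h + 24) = (h + 5)/(h + 4)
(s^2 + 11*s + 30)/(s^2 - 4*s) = (s^2 + 11*s + 30)/(s*(s - 4))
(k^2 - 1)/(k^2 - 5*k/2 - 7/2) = 2*(k - 1)/(2*k - 7)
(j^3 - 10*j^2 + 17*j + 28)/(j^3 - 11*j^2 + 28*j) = (j + 1)/j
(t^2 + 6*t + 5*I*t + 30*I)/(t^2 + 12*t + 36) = (t + 5*I)/(t + 6)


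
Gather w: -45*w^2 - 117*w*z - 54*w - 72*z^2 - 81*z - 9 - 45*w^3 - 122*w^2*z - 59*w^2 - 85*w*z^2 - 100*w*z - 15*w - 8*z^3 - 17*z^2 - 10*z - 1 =-45*w^3 + w^2*(-122*z - 104) + w*(-85*z^2 - 217*z - 69) - 8*z^3 - 89*z^2 - 91*z - 10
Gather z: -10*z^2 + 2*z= -10*z^2 + 2*z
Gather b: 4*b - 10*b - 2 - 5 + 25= 18 - 6*b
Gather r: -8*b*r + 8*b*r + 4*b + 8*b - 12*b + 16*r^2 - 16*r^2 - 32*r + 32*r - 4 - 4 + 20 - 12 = 0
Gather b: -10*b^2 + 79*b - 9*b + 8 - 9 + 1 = -10*b^2 + 70*b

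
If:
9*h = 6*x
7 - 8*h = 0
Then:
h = 7/8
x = 21/16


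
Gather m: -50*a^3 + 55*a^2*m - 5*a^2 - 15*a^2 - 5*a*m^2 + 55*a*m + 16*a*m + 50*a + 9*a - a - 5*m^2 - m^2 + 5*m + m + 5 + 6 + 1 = -50*a^3 - 20*a^2 + 58*a + m^2*(-5*a - 6) + m*(55*a^2 + 71*a + 6) + 12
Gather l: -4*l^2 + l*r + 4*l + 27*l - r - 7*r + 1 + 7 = -4*l^2 + l*(r + 31) - 8*r + 8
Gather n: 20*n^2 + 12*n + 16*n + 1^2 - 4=20*n^2 + 28*n - 3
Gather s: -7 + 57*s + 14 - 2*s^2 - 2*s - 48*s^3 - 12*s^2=-48*s^3 - 14*s^2 + 55*s + 7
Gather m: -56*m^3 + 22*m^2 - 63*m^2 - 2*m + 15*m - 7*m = -56*m^3 - 41*m^2 + 6*m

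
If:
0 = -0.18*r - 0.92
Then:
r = -5.11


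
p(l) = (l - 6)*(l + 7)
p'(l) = 2*l + 1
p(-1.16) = -41.81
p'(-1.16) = -1.32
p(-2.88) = -36.59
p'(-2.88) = -4.76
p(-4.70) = -24.61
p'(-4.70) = -8.40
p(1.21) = -39.33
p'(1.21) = 3.42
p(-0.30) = -42.21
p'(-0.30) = 0.40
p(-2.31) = -38.97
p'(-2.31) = -3.62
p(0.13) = -41.85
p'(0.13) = 1.26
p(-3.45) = -33.55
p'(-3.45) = -5.90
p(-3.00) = -36.00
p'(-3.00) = -5.00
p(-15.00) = 168.00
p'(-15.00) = -29.00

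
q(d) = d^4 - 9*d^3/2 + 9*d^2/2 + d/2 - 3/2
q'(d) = 4*d^3 - 27*d^2/2 + 9*d + 1/2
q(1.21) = -0.13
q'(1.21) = -1.29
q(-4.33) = 797.55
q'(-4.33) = -616.31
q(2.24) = -3.20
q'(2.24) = -2.12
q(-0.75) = 2.87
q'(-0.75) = -15.53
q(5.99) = 483.19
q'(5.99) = 429.72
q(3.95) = 36.79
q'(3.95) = 71.94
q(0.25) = -1.16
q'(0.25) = 1.97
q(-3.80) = 517.02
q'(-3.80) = -448.13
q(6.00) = 487.50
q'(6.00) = 432.50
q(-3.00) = 240.00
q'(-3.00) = -256.00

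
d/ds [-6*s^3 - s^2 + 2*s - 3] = -18*s^2 - 2*s + 2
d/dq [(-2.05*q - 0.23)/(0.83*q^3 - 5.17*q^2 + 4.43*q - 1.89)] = (3.403*q^3 - 10.0258*q^2 - 2.3782*q + 4.8934)/(0.6889*q^6 - 8.5822*q^5 + 34.0827*q^4 - 48.9436*q^3 + 39.1675*q^2 - 16.7454*q + 3.5721)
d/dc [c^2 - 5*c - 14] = 2*c - 5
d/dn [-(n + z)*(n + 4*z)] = -2*n - 5*z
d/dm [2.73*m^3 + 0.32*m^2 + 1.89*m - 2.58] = 8.19*m^2 + 0.64*m + 1.89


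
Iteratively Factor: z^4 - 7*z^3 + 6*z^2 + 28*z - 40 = (z - 5)*(z^3 - 2*z^2 - 4*z + 8) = (z - 5)*(z - 2)*(z^2 - 4) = (z - 5)*(z - 2)^2*(z + 2)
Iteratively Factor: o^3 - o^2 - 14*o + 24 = (o + 4)*(o^2 - 5*o + 6) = (o - 3)*(o + 4)*(o - 2)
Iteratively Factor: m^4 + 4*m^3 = (m + 4)*(m^3) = m*(m + 4)*(m^2) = m^2*(m + 4)*(m)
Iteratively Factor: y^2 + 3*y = (y + 3)*(y)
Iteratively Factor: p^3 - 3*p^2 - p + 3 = (p + 1)*(p^2 - 4*p + 3) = (p - 1)*(p + 1)*(p - 3)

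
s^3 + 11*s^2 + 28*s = s*(s + 4)*(s + 7)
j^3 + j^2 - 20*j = j*(j - 4)*(j + 5)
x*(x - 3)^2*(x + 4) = x^4 - 2*x^3 - 15*x^2 + 36*x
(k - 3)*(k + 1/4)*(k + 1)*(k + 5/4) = k^4 - k^3/2 - 91*k^2/16 - 41*k/8 - 15/16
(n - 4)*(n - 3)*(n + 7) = n^3 - 37*n + 84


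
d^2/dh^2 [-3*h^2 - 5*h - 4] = -6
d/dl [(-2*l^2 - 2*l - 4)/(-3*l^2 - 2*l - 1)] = 2*(-l^2 - 10*l - 3)/(9*l^4 + 12*l^3 + 10*l^2 + 4*l + 1)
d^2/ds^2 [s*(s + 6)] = 2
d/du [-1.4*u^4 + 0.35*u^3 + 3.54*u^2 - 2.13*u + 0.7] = -5.6*u^3 + 1.05*u^2 + 7.08*u - 2.13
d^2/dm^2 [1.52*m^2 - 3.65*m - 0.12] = 3.04000000000000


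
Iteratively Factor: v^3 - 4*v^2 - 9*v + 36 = (v - 3)*(v^2 - v - 12) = (v - 4)*(v - 3)*(v + 3)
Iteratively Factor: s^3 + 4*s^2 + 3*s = (s)*(s^2 + 4*s + 3) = s*(s + 1)*(s + 3)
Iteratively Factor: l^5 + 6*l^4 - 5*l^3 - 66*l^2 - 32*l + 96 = (l - 1)*(l^4 + 7*l^3 + 2*l^2 - 64*l - 96) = (l - 3)*(l - 1)*(l^3 + 10*l^2 + 32*l + 32) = (l - 3)*(l - 1)*(l + 4)*(l^2 + 6*l + 8) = (l - 3)*(l - 1)*(l + 2)*(l + 4)*(l + 4)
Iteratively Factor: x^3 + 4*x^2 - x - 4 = (x + 1)*(x^2 + 3*x - 4) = (x + 1)*(x + 4)*(x - 1)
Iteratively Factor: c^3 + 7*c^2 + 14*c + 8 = (c + 1)*(c^2 + 6*c + 8) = (c + 1)*(c + 4)*(c + 2)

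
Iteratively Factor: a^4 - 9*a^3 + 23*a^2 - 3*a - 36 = (a + 1)*(a^3 - 10*a^2 + 33*a - 36) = (a - 3)*(a + 1)*(a^2 - 7*a + 12) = (a - 4)*(a - 3)*(a + 1)*(a - 3)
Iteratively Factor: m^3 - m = (m + 1)*(m^2 - m) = m*(m + 1)*(m - 1)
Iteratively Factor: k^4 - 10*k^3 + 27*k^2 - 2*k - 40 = (k - 4)*(k^3 - 6*k^2 + 3*k + 10) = (k - 5)*(k - 4)*(k^2 - k - 2) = (k - 5)*(k - 4)*(k + 1)*(k - 2)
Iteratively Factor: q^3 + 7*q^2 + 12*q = (q + 4)*(q^2 + 3*q) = (q + 3)*(q + 4)*(q)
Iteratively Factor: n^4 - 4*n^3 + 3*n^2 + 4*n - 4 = (n + 1)*(n^3 - 5*n^2 + 8*n - 4) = (n - 1)*(n + 1)*(n^2 - 4*n + 4) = (n - 2)*(n - 1)*(n + 1)*(n - 2)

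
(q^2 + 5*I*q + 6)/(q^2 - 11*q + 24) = (q^2 + 5*I*q + 6)/(q^2 - 11*q + 24)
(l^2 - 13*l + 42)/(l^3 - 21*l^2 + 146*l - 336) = 1/(l - 8)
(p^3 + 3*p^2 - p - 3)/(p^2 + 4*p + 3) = p - 1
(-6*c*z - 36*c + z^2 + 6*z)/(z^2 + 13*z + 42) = (-6*c + z)/(z + 7)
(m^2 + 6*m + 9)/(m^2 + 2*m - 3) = (m + 3)/(m - 1)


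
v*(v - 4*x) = v^2 - 4*v*x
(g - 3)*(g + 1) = g^2 - 2*g - 3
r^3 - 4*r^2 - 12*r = r*(r - 6)*(r + 2)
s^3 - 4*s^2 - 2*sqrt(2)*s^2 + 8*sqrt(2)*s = s*(s - 4)*(s - 2*sqrt(2))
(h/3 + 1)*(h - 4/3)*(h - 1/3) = h^3/3 + 4*h^2/9 - 41*h/27 + 4/9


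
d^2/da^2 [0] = 0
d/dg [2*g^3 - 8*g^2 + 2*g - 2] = 6*g^2 - 16*g + 2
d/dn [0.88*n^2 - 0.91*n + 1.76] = 1.76*n - 0.91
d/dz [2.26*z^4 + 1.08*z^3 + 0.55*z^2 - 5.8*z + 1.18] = 9.04*z^3 + 3.24*z^2 + 1.1*z - 5.8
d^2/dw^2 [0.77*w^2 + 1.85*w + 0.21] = 1.54000000000000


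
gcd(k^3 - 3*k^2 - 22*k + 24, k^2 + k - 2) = k - 1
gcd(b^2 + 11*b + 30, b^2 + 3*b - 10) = b + 5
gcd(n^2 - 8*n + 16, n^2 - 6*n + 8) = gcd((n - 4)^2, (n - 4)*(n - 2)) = n - 4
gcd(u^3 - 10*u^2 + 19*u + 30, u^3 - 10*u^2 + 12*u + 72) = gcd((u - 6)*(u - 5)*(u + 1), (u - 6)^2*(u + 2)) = u - 6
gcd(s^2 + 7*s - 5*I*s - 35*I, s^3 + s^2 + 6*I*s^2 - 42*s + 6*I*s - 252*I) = s + 7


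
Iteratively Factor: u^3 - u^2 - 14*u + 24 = (u - 3)*(u^2 + 2*u - 8) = (u - 3)*(u - 2)*(u + 4)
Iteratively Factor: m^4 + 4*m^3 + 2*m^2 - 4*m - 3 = (m + 1)*(m^3 + 3*m^2 - m - 3) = (m + 1)*(m + 3)*(m^2 - 1) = (m - 1)*(m + 1)*(m + 3)*(m + 1)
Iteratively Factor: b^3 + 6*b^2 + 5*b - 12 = (b - 1)*(b^2 + 7*b + 12) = (b - 1)*(b + 4)*(b + 3)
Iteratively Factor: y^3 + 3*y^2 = (y)*(y^2 + 3*y) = y^2*(y + 3)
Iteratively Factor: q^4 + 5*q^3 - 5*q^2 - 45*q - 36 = (q + 4)*(q^3 + q^2 - 9*q - 9) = (q + 1)*(q + 4)*(q^2 - 9) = (q - 3)*(q + 1)*(q + 4)*(q + 3)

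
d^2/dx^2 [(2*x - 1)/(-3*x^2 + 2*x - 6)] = 2*(-4*(2*x - 1)*(3*x - 1)^2 + (18*x - 7)*(3*x^2 - 2*x + 6))/(3*x^2 - 2*x + 6)^3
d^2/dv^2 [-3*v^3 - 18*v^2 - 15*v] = -18*v - 36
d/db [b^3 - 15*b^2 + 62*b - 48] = 3*b^2 - 30*b + 62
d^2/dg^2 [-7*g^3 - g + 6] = -42*g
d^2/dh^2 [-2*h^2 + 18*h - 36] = -4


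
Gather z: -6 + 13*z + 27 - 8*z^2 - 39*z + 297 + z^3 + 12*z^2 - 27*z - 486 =z^3 + 4*z^2 - 53*z - 168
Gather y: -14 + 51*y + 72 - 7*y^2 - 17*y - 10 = -7*y^2 + 34*y + 48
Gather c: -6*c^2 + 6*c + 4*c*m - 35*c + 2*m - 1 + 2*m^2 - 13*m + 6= -6*c^2 + c*(4*m - 29) + 2*m^2 - 11*m + 5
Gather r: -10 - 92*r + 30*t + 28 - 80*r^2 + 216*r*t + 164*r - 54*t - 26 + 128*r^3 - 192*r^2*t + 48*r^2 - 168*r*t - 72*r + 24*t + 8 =128*r^3 + r^2*(-192*t - 32) + 48*r*t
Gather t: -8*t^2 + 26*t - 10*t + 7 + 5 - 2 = -8*t^2 + 16*t + 10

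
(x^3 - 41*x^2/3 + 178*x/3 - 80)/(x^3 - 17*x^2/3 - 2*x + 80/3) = (x - 6)/(x + 2)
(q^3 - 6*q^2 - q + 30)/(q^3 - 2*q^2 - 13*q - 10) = (q - 3)/(q + 1)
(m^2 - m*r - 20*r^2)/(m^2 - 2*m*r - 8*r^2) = (-m^2 + m*r + 20*r^2)/(-m^2 + 2*m*r + 8*r^2)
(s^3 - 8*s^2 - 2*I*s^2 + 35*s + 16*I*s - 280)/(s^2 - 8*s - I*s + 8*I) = (s^2 - 2*I*s + 35)/(s - I)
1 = 1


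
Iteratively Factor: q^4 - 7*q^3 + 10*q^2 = (q)*(q^3 - 7*q^2 + 10*q) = q^2*(q^2 - 7*q + 10) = q^2*(q - 5)*(q - 2)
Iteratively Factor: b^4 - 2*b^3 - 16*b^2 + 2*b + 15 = (b - 1)*(b^3 - b^2 - 17*b - 15) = (b - 5)*(b - 1)*(b^2 + 4*b + 3) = (b - 5)*(b - 1)*(b + 3)*(b + 1)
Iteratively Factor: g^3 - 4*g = (g + 2)*(g^2 - 2*g) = g*(g + 2)*(g - 2)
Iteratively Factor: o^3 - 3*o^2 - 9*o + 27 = (o + 3)*(o^2 - 6*o + 9) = (o - 3)*(o + 3)*(o - 3)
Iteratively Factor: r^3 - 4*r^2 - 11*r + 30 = (r - 5)*(r^2 + r - 6) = (r - 5)*(r + 3)*(r - 2)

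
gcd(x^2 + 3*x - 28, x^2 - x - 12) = x - 4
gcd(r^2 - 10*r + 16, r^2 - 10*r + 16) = r^2 - 10*r + 16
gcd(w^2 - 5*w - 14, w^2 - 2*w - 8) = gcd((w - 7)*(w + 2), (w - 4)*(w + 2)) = w + 2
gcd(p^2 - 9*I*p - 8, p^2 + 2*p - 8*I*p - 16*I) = p - 8*I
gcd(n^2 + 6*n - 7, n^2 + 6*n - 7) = n^2 + 6*n - 7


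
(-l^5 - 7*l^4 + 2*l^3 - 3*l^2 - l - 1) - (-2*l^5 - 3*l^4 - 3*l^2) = l^5 - 4*l^4 + 2*l^3 - l - 1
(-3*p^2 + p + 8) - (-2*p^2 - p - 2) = -p^2 + 2*p + 10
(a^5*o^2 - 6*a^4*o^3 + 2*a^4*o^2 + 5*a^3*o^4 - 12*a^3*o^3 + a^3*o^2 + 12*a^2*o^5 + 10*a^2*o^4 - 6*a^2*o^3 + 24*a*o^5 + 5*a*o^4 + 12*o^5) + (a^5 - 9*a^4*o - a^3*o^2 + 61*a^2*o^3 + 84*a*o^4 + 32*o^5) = a^5*o^2 + a^5 - 6*a^4*o^3 + 2*a^4*o^2 - 9*a^4*o + 5*a^3*o^4 - 12*a^3*o^3 + 12*a^2*o^5 + 10*a^2*o^4 + 55*a^2*o^3 + 24*a*o^5 + 89*a*o^4 + 44*o^5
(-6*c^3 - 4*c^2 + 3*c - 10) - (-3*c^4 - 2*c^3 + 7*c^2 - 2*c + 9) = 3*c^4 - 4*c^3 - 11*c^2 + 5*c - 19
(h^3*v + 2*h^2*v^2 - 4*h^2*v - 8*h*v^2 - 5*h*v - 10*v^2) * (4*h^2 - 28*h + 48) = 4*h^5*v + 8*h^4*v^2 - 44*h^4*v - 88*h^3*v^2 + 140*h^3*v + 280*h^2*v^2 - 52*h^2*v - 104*h*v^2 - 240*h*v - 480*v^2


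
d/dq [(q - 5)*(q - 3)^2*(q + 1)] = 4*q^3 - 30*q^2 + 56*q - 6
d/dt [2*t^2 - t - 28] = 4*t - 1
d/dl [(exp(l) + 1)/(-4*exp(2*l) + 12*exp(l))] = (exp(2*l) + 2*exp(l) - 3)*exp(-l)/(4*(exp(2*l) - 6*exp(l) + 9))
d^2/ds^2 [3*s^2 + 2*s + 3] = 6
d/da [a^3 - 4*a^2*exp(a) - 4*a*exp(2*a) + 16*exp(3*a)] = -4*a^2*exp(a) + 3*a^2 - 8*a*exp(2*a) - 8*a*exp(a) + 48*exp(3*a) - 4*exp(2*a)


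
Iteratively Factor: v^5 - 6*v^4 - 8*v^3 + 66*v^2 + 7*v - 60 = (v + 3)*(v^4 - 9*v^3 + 19*v^2 + 9*v - 20) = (v + 1)*(v + 3)*(v^3 - 10*v^2 + 29*v - 20) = (v - 1)*(v + 1)*(v + 3)*(v^2 - 9*v + 20) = (v - 4)*(v - 1)*(v + 1)*(v + 3)*(v - 5)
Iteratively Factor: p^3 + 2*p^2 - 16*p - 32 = (p + 4)*(p^2 - 2*p - 8) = (p - 4)*(p + 4)*(p + 2)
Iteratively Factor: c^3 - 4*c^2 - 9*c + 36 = (c + 3)*(c^2 - 7*c + 12) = (c - 4)*(c + 3)*(c - 3)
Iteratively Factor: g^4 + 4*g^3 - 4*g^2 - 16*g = (g + 4)*(g^3 - 4*g) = (g + 2)*(g + 4)*(g^2 - 2*g) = g*(g + 2)*(g + 4)*(g - 2)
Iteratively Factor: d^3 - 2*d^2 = (d)*(d^2 - 2*d) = d*(d - 2)*(d)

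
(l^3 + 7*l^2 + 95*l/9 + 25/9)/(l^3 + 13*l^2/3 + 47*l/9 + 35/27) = 3*(l + 5)/(3*l + 7)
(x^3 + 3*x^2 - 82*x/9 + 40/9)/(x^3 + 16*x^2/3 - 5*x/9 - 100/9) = (3*x - 2)/(3*x + 5)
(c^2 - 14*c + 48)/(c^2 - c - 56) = (c - 6)/(c + 7)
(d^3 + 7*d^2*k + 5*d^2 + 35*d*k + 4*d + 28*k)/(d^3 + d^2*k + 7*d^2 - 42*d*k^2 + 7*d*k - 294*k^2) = (d^2 + 5*d + 4)/(d^2 - 6*d*k + 7*d - 42*k)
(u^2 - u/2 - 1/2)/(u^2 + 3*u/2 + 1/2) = (u - 1)/(u + 1)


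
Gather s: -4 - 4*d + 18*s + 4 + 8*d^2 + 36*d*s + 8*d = 8*d^2 + 4*d + s*(36*d + 18)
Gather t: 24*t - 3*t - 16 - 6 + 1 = 21*t - 21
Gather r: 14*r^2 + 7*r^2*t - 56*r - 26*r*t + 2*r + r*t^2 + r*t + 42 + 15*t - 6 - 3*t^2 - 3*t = r^2*(7*t + 14) + r*(t^2 - 25*t - 54) - 3*t^2 + 12*t + 36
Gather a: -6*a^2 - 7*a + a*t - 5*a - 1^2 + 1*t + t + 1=-6*a^2 + a*(t - 12) + 2*t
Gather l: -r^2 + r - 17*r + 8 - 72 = -r^2 - 16*r - 64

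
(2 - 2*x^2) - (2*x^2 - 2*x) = -4*x^2 + 2*x + 2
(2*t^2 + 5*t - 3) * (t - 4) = 2*t^3 - 3*t^2 - 23*t + 12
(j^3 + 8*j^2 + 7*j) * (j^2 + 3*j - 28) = j^5 + 11*j^4 + 3*j^3 - 203*j^2 - 196*j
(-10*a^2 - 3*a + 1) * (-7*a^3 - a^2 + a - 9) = 70*a^5 + 31*a^4 - 14*a^3 + 86*a^2 + 28*a - 9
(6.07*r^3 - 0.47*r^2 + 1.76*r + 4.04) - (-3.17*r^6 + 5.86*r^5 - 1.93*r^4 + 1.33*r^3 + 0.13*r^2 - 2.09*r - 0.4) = 3.17*r^6 - 5.86*r^5 + 1.93*r^4 + 4.74*r^3 - 0.6*r^2 + 3.85*r + 4.44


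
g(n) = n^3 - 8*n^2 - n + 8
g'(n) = 3*n^2 - 16*n - 1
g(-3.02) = -89.49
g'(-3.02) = 74.68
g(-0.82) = 2.89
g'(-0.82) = 14.14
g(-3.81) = -159.63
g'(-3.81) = 103.51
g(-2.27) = -42.65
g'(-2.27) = 50.78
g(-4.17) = -199.45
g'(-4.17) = 117.89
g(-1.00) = 0.00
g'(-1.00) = 18.00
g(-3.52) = -131.22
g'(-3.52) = 92.49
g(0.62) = 4.54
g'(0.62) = -9.77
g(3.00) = -40.00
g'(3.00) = -22.00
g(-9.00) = -1360.00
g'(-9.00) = 386.00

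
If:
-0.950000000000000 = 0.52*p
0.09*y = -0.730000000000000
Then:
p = -1.83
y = -8.11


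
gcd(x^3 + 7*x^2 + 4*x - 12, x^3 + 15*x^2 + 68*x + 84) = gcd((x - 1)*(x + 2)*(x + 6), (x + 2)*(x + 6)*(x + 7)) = x^2 + 8*x + 12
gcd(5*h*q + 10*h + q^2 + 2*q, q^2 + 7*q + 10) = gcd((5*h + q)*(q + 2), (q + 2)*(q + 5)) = q + 2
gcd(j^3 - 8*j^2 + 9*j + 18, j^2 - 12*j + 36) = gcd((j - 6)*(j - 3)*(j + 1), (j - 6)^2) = j - 6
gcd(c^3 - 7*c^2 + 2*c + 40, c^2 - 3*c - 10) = c^2 - 3*c - 10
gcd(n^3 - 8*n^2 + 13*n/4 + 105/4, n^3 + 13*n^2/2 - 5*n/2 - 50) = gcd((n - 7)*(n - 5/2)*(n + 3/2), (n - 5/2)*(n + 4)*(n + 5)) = n - 5/2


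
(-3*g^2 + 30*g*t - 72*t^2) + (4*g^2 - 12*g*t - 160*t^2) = g^2 + 18*g*t - 232*t^2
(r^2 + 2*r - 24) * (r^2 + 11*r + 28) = r^4 + 13*r^3 + 26*r^2 - 208*r - 672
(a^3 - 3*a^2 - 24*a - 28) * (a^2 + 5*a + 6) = a^5 + 2*a^4 - 33*a^3 - 166*a^2 - 284*a - 168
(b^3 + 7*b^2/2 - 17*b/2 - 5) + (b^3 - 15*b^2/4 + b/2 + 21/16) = 2*b^3 - b^2/4 - 8*b - 59/16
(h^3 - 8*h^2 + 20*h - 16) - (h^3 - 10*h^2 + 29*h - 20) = 2*h^2 - 9*h + 4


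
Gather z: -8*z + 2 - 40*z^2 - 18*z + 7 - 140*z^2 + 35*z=-180*z^2 + 9*z + 9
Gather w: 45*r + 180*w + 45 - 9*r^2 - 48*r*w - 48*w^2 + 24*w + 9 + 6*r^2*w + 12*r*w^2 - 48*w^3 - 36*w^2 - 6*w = -9*r^2 + 45*r - 48*w^3 + w^2*(12*r - 84) + w*(6*r^2 - 48*r + 198) + 54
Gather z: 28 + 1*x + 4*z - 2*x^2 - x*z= -2*x^2 + x + z*(4 - x) + 28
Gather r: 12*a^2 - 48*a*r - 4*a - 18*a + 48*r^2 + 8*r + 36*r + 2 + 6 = 12*a^2 - 22*a + 48*r^2 + r*(44 - 48*a) + 8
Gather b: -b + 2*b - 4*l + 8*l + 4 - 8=b + 4*l - 4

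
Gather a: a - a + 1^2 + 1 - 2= 0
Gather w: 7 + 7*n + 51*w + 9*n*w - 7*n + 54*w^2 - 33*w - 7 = 54*w^2 + w*(9*n + 18)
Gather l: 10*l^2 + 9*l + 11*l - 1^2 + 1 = 10*l^2 + 20*l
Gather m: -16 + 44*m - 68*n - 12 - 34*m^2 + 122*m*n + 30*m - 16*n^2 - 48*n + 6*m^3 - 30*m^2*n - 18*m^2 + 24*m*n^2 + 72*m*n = 6*m^3 + m^2*(-30*n - 52) + m*(24*n^2 + 194*n + 74) - 16*n^2 - 116*n - 28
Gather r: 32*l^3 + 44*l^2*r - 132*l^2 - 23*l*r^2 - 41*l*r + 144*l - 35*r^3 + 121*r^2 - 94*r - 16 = 32*l^3 - 132*l^2 + 144*l - 35*r^3 + r^2*(121 - 23*l) + r*(44*l^2 - 41*l - 94) - 16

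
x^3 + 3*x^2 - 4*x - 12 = (x - 2)*(x + 2)*(x + 3)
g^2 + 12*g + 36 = (g + 6)^2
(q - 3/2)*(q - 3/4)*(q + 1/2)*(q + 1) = q^4 - 3*q^3/4 - 7*q^2/4 + 9*q/16 + 9/16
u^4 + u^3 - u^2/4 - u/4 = u*(u - 1/2)*(u + 1/2)*(u + 1)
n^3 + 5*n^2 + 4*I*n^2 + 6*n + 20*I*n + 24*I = (n + 2)*(n + 3)*(n + 4*I)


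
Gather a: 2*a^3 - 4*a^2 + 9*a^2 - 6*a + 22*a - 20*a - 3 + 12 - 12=2*a^3 + 5*a^2 - 4*a - 3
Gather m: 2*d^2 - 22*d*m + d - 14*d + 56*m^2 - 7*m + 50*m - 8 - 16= 2*d^2 - 13*d + 56*m^2 + m*(43 - 22*d) - 24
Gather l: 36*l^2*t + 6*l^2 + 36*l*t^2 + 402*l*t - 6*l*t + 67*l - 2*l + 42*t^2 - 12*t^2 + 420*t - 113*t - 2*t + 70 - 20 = l^2*(36*t + 6) + l*(36*t^2 + 396*t + 65) + 30*t^2 + 305*t + 50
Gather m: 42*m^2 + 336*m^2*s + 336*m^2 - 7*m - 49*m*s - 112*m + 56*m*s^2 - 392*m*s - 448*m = m^2*(336*s + 378) + m*(56*s^2 - 441*s - 567)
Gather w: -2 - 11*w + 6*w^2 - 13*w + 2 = 6*w^2 - 24*w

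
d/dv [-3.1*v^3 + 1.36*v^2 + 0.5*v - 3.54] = -9.3*v^2 + 2.72*v + 0.5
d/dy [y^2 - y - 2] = 2*y - 1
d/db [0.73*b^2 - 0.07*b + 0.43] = 1.46*b - 0.07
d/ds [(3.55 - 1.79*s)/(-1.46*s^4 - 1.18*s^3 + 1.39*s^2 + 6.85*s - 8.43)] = (-7.8402*s^4 + 16.5076*s^3 + 15.0551*s^2 - 9.869*s - 9.2278)/(2.1316*s^8 + 3.4456*s^7 - 2.6664*s^6 - 23.2824*s^5 + 10.3817*s^4 + 38.9378*s^3 + 23.4871*s^2 - 115.491*s + 71.0649)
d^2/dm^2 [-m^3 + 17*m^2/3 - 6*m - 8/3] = 34/3 - 6*m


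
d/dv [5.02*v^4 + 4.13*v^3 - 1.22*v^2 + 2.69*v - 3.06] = 20.08*v^3 + 12.39*v^2 - 2.44*v + 2.69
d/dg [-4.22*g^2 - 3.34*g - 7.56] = -8.44*g - 3.34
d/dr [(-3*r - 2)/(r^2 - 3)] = (3*r^2 + 4*r + 9)/(r^4 - 6*r^2 + 9)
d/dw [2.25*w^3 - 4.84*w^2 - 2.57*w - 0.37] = 6.75*w^2 - 9.68*w - 2.57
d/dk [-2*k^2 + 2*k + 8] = 2 - 4*k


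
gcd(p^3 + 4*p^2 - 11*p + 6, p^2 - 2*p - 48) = p + 6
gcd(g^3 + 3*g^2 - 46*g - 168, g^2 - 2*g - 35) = g - 7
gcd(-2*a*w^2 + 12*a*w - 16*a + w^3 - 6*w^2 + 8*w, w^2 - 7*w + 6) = 1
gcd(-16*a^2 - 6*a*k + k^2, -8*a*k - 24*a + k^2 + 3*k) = 8*a - k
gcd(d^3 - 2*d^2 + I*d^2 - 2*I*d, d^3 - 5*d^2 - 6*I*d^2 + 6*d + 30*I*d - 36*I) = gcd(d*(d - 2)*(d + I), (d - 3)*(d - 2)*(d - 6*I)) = d - 2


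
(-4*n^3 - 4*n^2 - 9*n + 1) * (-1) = 4*n^3 + 4*n^2 + 9*n - 1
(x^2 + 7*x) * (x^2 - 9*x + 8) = x^4 - 2*x^3 - 55*x^2 + 56*x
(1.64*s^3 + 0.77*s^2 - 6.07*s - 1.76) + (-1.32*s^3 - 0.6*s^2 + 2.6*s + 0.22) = 0.32*s^3 + 0.17*s^2 - 3.47*s - 1.54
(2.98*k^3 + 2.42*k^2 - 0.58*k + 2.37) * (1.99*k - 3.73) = 5.9302*k^4 - 6.2996*k^3 - 10.1808*k^2 + 6.8797*k - 8.8401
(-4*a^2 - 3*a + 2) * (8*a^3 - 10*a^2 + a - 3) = -32*a^5 + 16*a^4 + 42*a^3 - 11*a^2 + 11*a - 6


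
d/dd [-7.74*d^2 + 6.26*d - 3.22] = 6.26 - 15.48*d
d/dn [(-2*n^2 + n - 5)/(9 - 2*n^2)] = (2*n^2 - 56*n + 9)/(4*n^4 - 36*n^2 + 81)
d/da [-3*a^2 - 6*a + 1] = -6*a - 6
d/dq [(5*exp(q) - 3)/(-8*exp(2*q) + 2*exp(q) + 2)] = ((5*exp(q) - 3)*(8*exp(q) - 1) - 20*exp(2*q) + 5*exp(q) + 5)*exp(q)/(2*(-4*exp(2*q) + exp(q) + 1)^2)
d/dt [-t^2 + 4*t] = 4 - 2*t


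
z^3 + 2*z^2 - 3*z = z*(z - 1)*(z + 3)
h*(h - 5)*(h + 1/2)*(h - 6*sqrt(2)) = h^4 - 6*sqrt(2)*h^3 - 9*h^3/2 - 5*h^2/2 + 27*sqrt(2)*h^2 + 15*sqrt(2)*h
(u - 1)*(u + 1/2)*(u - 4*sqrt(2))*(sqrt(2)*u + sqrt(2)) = sqrt(2)*u^4 - 8*u^3 + sqrt(2)*u^3/2 - 4*u^2 - sqrt(2)*u^2 - sqrt(2)*u/2 + 8*u + 4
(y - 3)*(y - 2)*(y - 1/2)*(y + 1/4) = y^4 - 21*y^3/4 + 57*y^2/8 - 7*y/8 - 3/4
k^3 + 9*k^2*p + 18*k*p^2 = k*(k + 3*p)*(k + 6*p)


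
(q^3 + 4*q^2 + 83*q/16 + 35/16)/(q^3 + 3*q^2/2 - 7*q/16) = (4*q^2 + 9*q + 5)/(q*(4*q - 1))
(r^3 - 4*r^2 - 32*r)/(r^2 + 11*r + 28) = r*(r - 8)/(r + 7)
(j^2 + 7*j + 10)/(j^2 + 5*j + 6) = (j + 5)/(j + 3)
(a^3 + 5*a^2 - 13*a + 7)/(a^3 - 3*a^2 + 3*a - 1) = (a + 7)/(a - 1)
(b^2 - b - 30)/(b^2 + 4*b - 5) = (b - 6)/(b - 1)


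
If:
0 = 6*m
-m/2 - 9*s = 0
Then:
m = 0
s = 0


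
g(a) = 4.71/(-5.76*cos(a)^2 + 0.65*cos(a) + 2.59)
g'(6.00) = 3.12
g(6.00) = -2.25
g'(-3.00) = -0.59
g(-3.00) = -1.27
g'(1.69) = 1.60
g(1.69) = 1.94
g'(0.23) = -2.27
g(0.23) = -2.10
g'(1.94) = 8.19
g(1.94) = 2.93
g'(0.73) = -1618.79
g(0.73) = -37.96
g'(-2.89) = -1.17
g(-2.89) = -1.37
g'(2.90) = 1.11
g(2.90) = -1.36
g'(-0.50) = 13.13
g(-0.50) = -3.69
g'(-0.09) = 0.75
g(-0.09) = -1.90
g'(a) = 4.71*(-11.52*sin(a)*cos(a) + 0.65*sin(a))/(-5.76*cos(a)^2 + 0.65*cos(a) + 2.59)^2 = (3.0615 - 54.2592*cos(a))*sin(a)/(-5.76*cos(a)^2 + 0.65*cos(a) + 2.59)^2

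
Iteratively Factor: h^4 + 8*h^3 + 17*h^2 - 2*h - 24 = (h - 1)*(h^3 + 9*h^2 + 26*h + 24) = (h - 1)*(h + 4)*(h^2 + 5*h + 6) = (h - 1)*(h + 3)*(h + 4)*(h + 2)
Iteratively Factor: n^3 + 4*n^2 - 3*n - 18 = (n - 2)*(n^2 + 6*n + 9) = (n - 2)*(n + 3)*(n + 3)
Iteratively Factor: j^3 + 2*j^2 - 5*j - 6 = (j + 1)*(j^2 + j - 6) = (j + 1)*(j + 3)*(j - 2)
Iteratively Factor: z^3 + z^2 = (z)*(z^2 + z) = z*(z + 1)*(z)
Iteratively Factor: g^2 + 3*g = (g)*(g + 3)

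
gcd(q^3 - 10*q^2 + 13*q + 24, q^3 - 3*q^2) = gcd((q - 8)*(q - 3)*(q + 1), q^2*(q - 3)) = q - 3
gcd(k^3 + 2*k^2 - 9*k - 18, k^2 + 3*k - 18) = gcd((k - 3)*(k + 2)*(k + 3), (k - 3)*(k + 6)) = k - 3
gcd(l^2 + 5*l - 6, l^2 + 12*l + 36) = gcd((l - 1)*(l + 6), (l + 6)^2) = l + 6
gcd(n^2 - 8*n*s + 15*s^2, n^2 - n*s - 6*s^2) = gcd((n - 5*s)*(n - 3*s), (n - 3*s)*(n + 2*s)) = -n + 3*s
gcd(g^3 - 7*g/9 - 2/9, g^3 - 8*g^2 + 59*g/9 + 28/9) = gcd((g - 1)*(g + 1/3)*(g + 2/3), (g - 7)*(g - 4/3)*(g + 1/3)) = g + 1/3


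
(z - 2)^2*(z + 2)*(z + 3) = z^4 + z^3 - 10*z^2 - 4*z + 24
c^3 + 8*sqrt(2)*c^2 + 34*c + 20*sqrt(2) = (c + sqrt(2))*(c + 2*sqrt(2))*(c + 5*sqrt(2))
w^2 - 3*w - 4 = (w - 4)*(w + 1)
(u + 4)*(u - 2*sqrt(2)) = u^2 - 2*sqrt(2)*u + 4*u - 8*sqrt(2)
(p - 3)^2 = p^2 - 6*p + 9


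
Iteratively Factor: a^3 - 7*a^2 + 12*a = (a - 3)*(a^2 - 4*a) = (a - 4)*(a - 3)*(a)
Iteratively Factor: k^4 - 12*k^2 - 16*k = (k)*(k^3 - 12*k - 16) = k*(k - 4)*(k^2 + 4*k + 4) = k*(k - 4)*(k + 2)*(k + 2)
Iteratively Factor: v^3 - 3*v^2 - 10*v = (v)*(v^2 - 3*v - 10) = v*(v + 2)*(v - 5)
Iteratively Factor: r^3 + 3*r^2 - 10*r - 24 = (r - 3)*(r^2 + 6*r + 8) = (r - 3)*(r + 2)*(r + 4)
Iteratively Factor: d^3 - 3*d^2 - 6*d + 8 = (d - 4)*(d^2 + d - 2) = (d - 4)*(d - 1)*(d + 2)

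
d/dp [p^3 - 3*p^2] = 3*p*(p - 2)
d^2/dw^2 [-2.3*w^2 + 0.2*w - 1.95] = -4.60000000000000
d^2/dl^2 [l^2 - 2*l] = 2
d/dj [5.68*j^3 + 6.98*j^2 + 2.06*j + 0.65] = 17.04*j^2 + 13.96*j + 2.06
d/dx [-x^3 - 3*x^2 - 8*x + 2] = -3*x^2 - 6*x - 8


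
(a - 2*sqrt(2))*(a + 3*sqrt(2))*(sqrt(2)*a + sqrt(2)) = sqrt(2)*a^3 + sqrt(2)*a^2 + 2*a^2 - 12*sqrt(2)*a + 2*a - 12*sqrt(2)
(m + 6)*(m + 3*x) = m^2 + 3*m*x + 6*m + 18*x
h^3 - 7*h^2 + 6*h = h*(h - 6)*(h - 1)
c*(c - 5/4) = c^2 - 5*c/4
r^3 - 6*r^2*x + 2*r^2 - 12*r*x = r*(r + 2)*(r - 6*x)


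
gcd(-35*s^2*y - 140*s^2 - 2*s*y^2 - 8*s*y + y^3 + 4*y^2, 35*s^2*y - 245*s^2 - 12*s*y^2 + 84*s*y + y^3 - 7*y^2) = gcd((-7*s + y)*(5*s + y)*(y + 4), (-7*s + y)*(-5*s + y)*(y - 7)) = -7*s + y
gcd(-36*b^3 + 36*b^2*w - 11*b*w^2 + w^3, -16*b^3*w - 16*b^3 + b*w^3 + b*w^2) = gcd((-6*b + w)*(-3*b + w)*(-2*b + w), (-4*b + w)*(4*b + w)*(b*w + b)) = 1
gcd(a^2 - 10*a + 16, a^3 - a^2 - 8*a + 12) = a - 2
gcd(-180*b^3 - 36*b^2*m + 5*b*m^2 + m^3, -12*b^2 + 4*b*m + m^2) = 6*b + m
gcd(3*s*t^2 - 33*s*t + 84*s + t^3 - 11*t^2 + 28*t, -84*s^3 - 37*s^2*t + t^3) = 3*s + t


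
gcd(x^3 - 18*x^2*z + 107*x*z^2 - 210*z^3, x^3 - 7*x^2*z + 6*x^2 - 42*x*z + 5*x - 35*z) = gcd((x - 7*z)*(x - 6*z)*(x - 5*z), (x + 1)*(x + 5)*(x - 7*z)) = x - 7*z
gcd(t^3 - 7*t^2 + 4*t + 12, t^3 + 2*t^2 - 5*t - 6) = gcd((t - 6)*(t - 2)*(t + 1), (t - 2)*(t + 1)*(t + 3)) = t^2 - t - 2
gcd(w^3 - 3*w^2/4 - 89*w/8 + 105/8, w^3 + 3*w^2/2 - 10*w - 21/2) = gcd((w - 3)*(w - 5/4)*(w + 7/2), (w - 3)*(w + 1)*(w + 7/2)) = w^2 + w/2 - 21/2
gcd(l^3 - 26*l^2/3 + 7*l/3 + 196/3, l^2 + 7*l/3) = l + 7/3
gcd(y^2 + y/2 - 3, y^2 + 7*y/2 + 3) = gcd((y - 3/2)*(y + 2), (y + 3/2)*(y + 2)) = y + 2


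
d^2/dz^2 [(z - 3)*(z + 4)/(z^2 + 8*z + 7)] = 2*(-7*z^3 - 57*z^2 - 309*z - 691)/(z^6 + 24*z^5 + 213*z^4 + 848*z^3 + 1491*z^2 + 1176*z + 343)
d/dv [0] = 0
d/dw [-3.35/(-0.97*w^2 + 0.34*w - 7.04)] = (1.139 - 6.499*w)/(0.97*w^2 - 0.34*w + 7.04)^2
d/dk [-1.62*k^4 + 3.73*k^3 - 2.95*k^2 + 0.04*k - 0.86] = -6.48*k^3 + 11.19*k^2 - 5.9*k + 0.04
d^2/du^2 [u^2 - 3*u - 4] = 2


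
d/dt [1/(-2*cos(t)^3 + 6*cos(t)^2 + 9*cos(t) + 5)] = 3*(4*cos(t) - cos(2*t) + 2)*sin(t)/(-2*cos(t)^3 + 6*cos(t)^2 + 9*cos(t) + 5)^2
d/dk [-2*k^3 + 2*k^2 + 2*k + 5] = -6*k^2 + 4*k + 2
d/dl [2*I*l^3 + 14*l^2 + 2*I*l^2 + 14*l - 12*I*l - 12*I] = 6*I*l^2 + 4*l*(7 + I) + 14 - 12*I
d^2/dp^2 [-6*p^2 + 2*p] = -12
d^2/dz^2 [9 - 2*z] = 0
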